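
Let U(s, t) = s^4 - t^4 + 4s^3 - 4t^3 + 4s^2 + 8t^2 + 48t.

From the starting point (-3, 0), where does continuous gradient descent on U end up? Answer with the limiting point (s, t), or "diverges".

(-2, -2)

U is separable, so gradient descent decouples: s follows -∂U/∂s, t follows -∂U/∂t.
∂U/∂s = 4s(s + 1)(s + 2); at s=-3 this is -24, so s increases.
∂U/∂t = -4(t - 2)(t + 2)(t + 3); at t=0 this is 48, so t decreases.
s converges to its nearest critical value -2 (a local min of the s-part); t converges to -2. The iterate converges to (-2, -2).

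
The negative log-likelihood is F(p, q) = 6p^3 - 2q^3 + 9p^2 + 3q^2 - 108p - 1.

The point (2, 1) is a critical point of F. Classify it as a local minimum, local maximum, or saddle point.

saddle point

The mixed partial ∂²F/∂p∂q is 0, so the Hessian at any point is diag(F_pp, F_qq) = diag(18(2p + 1), 6(-2q + 1)).
At (2, 1): H = diag(90, -6).
The eigenvalues have opposite signs, so H is indefinite: a saddle point.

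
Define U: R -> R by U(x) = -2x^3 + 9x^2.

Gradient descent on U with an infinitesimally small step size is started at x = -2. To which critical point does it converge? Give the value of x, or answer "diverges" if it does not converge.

0

U'(x) = -6x(x - 3), so U'(-2) = -60.
Gradient descent moves in the -U' direction, i.e. x is increasing.
The nearest critical point in that direction is x = 0, where U'' = 18 > 0 (a local minimum). The iterate converges there.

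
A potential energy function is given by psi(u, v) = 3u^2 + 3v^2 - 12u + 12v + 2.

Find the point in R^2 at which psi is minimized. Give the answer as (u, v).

(2, -2)

psi(u,v) separates as P(u) + Q(v) + 2, so its minimum is min P + min Q + 2.
P'(u) = 6u - 12 vanishes at u ∈ {2}; Q'(v) = 6v + 12 vanishes at v ∈ {-2}.
Local minima of P (where P''>0): P(2)=-12. Local minima of Q: Q(-2)=-12.
So the global minimum of psi is P(2) + Q(-2) + 2 = -12 − 12 + 2 = -22, attained at (2, -2).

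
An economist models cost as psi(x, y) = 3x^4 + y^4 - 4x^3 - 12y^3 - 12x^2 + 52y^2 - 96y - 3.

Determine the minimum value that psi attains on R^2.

psi(x,y) separates as P(x) + Q(y) − 3, so its minimum is min P + min Q − 3.
P'(x) = 12x(x - 2)(x + 1) vanishes at x ∈ {-1, 0, 2}; Q'(y) = 4(y - 4)(y - 3)(y - 2) vanishes at y ∈ {2, 3, 4}.
Local minima of P (where P''>0): P(-1)=-5, P(2)=-32. Local minima of Q: Q(2)=-64, Q(4)=-64.
So the global minimum of psi is P(2) + Q(2) − 3 = -32 − 64 − 3 = -99, attained at (2, 2).

-99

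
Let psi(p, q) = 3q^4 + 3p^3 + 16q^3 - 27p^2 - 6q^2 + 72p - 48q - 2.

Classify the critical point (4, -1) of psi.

saddle point

The mixed partial ∂²psi/∂p∂q is 0, so the Hessian at any point is diag(psi_pp, psi_qq) = diag(18(p - 3), 12(3q^2 + 8q - 1)).
At (4, -1): H = diag(18, -72).
The eigenvalues have opposite signs, so H is indefinite: a saddle point.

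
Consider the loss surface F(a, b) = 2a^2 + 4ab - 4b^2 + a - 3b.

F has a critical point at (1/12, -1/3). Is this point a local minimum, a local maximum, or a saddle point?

saddle point

The Hessian of F is constant: H = [[4, 4], [4, -8]].
det(H) = 4·(-8) − 4² = -48.
Since det(H) < 0, H is indefinite and the critical point is a saddle point.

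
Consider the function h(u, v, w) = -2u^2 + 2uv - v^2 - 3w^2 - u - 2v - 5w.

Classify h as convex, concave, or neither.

h is quadratic, so its Hessian is the constant matrix H = [[-4, 2, 0], [2, -2, 0], [0, 0, -6]].
Leading principal minors: -4, 4, -24.
Signs alternate −, +, − ⇒ H ≺ 0 ⇒ concave.

concave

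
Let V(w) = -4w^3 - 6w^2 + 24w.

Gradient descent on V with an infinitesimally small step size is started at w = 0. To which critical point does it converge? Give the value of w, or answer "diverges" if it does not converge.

V'(w) = -12(w - 1)(w + 2), so V'(0) = 24.
Gradient descent moves in the -V' direction, i.e. w is decreasing.
The nearest critical point in that direction is w = -2, where V'' = 36 > 0 (a local minimum). The iterate converges there.

-2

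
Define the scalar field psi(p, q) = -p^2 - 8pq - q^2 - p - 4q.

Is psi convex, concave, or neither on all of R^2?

neither

psi is quadratic, so its Hessian is the constant matrix H = [[-2, -8], [-8, -2]].
det(H) = -60, tr(H) = -4.
det(H) < 0, so H is indefinite: neither convex nor concave.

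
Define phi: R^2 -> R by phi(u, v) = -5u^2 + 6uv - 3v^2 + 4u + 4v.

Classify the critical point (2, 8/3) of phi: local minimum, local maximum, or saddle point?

local maximum

The Hessian of phi is constant: H = [[-10, 6], [6, -6]].
det(H) = (-10)·(-6) − 6² = 24.
det(H) > 0 and tr(H) = -16 < 0, so H is negative definite and the point is a local maximum.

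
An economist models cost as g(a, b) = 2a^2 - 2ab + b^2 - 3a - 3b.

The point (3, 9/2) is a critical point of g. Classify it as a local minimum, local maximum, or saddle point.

local minimum

The Hessian of g is constant: H = [[4, -2], [-2, 2]].
det(H) = 4·2 − (-2)² = 4.
det(H) > 0 and tr(H) = 6 > 0, so H is positive definite and the point is a local minimum.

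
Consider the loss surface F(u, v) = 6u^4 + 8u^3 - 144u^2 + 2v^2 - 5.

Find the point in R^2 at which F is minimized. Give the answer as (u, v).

F(u,v) separates as P(u) + Q(v) − 5, so its minimum is min P + min Q − 5.
P'(u) = 24u(u - 3)(u + 4) vanishes at u ∈ {-4, 0, 3}; Q'(v) = 4v vanishes at v ∈ {0}.
Local minima of P (where P''>0): P(-4)=-1280, P(3)=-594. Local minima of Q: Q(0)=0.
So the global minimum of F is P(-4) + Q(0) − 5 = -1280 + 0 − 5 = -1285, attained at (-4, 0).

(-4, 0)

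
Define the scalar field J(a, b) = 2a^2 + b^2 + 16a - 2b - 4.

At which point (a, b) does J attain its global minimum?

J(a,b) separates as P(a) + Q(b) − 4, so its minimum is min P + min Q − 4.
P'(a) = 4a + 16 vanishes at a ∈ {-4}; Q'(b) = 2b - 2 vanishes at b ∈ {1}.
Local minima of P (where P''>0): P(-4)=-32. Local minima of Q: Q(1)=-1.
So the global minimum of J is P(-4) + Q(1) − 4 = -32 − 1 − 4 = -37, attained at (-4, 1).

(-4, 1)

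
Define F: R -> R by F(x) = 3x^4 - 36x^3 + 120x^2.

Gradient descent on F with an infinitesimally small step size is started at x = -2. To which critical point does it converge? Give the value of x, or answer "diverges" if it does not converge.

0

F'(x) = 12x(x - 5)(x - 4), so F'(-2) = -1008.
Gradient descent moves in the -F' direction, i.e. x is increasing.
The nearest critical point in that direction is x = 0, where F'' = 240 > 0 (a local minimum). The iterate converges there.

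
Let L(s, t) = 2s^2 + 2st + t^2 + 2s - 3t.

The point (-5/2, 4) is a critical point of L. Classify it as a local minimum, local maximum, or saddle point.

The Hessian of L is constant: H = [[4, 2], [2, 2]].
det(H) = 4·2 − 2² = 4.
det(H) > 0 and tr(H) = 6 > 0, so H is positive definite and the point is a local minimum.

local minimum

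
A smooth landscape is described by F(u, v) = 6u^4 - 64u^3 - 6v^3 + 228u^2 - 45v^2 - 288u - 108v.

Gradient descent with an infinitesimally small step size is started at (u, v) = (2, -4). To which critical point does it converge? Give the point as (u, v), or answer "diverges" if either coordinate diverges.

(1, -3)

F is separable, so gradient descent decouples: u follows -∂F/∂u, v follows -∂F/∂v.
∂F/∂u = 24(u - 4)(u - 3)(u - 1); at u=2 this is 48, so u decreases.
∂F/∂v = -18(v + 2)(v + 3); at v=-4 this is -36, so v increases.
u converges to its nearest critical value 1 (a local min of the u-part); v converges to -3. The iterate converges to (1, -3).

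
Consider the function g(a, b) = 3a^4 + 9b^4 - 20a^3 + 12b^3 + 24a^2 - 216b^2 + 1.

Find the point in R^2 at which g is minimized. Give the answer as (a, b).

g(a,b) separates as P(a) + Q(b) + 1, so its minimum is min P + min Q + 1.
P'(a) = 12a(a - 4)(a - 1) vanishes at a ∈ {0, 1, 4}; Q'(b) = 36b(b - 3)(b + 4) vanishes at b ∈ {-4, 0, 3}.
Local minima of P (where P''>0): P(0)=0, P(4)=-128. Local minima of Q: Q(-4)=-1920, Q(3)=-891.
So the global minimum of g is P(4) + Q(-4) + 1 = -128 − 1920 + 1 = -2047, attained at (4, -4).

(4, -4)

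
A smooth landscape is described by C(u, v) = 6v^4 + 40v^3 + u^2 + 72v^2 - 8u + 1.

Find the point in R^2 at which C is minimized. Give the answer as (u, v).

C(u,v) separates as P(u) + Q(v) + 1, so its minimum is min P + min Q + 1.
P'(u) = 2u - 8 vanishes at u ∈ {4}; Q'(v) = 24v(v + 2)(v + 3) vanishes at v ∈ {-3, -2, 0}.
Local minima of P (where P''>0): P(4)=-16. Local minima of Q: Q(-3)=54, Q(0)=0.
So the global minimum of C is P(4) + Q(0) + 1 = -16 + 0 + 1 = -15, attained at (4, 0).

(4, 0)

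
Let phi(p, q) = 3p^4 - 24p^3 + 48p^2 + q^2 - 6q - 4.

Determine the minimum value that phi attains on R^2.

phi(p,q) separates as A(p) + B(q) − 4, so its minimum is min A + min B − 4.
A'(p) = 12p(p - 4)(p - 2) vanishes at p ∈ {0, 2, 4}; B'(q) = 2q - 6 vanishes at q ∈ {3}.
Local minima of A (where A''>0): A(0)=0, A(4)=0. Local minima of B: B(3)=-9.
So the global minimum of phi is A(0) + B(3) − 4 = 0 − 9 − 4 = -13, attained at (0, 3).

-13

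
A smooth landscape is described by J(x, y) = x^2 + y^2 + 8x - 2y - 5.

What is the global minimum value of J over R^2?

J(x,y) separates as P(x) + Q(y) − 5, so its minimum is min P + min Q − 5.
P'(x) = 2x + 8 vanishes at x ∈ {-4}; Q'(y) = 2y - 2 vanishes at y ∈ {1}.
Local minima of P (where P''>0): P(-4)=-16. Local minima of Q: Q(1)=-1.
So the global minimum of J is P(-4) + Q(1) − 5 = -16 − 1 − 5 = -22, attained at (-4, 1).

-22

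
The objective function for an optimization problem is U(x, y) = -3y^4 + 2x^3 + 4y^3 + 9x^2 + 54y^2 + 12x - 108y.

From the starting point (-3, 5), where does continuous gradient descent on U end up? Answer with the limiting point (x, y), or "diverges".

diverges

U is separable, so gradient descent decouples: x follows -∂U/∂x, y follows -∂U/∂y.
∂U/∂x = 6(x + 1)(x + 2); at x=-3 this is 12, so x decreases.
∂U/∂y = -12(y - 3)(y - 1)(y + 3); at y=5 this is -768, so y increases.
The x-coordinate has no critical point in that direction and runs off to infinity.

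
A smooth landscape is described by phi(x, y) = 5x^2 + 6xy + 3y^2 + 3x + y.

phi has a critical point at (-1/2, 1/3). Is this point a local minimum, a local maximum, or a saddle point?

local minimum

The Hessian of phi is constant: H = [[10, 6], [6, 6]].
det(H) = 10·6 − 6² = 24.
det(H) > 0 and tr(H) = 16 > 0, so H is positive definite and the point is a local minimum.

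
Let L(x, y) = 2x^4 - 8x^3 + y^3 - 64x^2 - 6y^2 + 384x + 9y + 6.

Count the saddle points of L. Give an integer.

L separates as a function of x plus a function of y, so ∇L=0 decouples.
∂L/∂x = 8(x - 4)(x - 3)(x + 4) = 0 at x ∈ {-4, 3, 4}; ∂L/∂y = 3(y - 3)(y - 1) = 0 at y ∈ {1, 3}.
The Hessian is diagonal: diag(L_xx, L_yy). Second derivatives: L_xx(-4)=448, L_xx(3)=-56, L_xx(4)=64; L_yy(1)=-6, L_yy(3)=6.
Saddle points occur where the two diagonal entries have opposite signs: (-4, 1), (3, 3), (4, 1). Count: 3.

3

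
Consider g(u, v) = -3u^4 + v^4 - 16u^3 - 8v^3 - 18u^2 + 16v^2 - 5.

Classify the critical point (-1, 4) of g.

The mixed partial ∂²g/∂u∂v is 0, so the Hessian at any point is diag(g_uu, g_vv) = diag(-12(3u^2 + 8u + 3), 4(3v^2 - 12v + 8)).
At (-1, 4): H = diag(24, 32).
Both eigenvalues are positive, so H is positive definite: a local minimum.

local minimum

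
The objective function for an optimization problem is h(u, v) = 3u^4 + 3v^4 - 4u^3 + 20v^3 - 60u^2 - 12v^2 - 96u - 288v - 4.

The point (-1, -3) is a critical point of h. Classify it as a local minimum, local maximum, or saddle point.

local maximum

The mixed partial ∂²h/∂u∂v is 0, so the Hessian at any point is diag(h_uu, h_vv) = diag(12(3u^2 - 2u - 10), 12(3v^2 + 10v - 2)).
At (-1, -3): H = diag(-60, -60).
Both eigenvalues are negative, so H is negative definite: a local maximum.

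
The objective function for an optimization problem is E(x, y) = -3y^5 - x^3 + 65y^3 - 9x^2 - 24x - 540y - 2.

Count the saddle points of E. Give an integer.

4

E separates as a function of x plus a function of y, so ∇E=0 decouples.
∂E/∂x = -3(x + 2)(x + 4) = 0 at x ∈ {-4, -2}; ∂E/∂y = -15(y - 3)(y - 2)(y + 2)(y + 3) = 0 at y ∈ {-3, -2, 2, 3}.
The Hessian is diagonal: diag(E_xx, E_yy). Second derivatives: E_xx(-4)=6, E_xx(-2)=-6; E_yy(-3)=450, E_yy(-2)=-300, E_yy(2)=300, E_yy(3)=-450.
Saddle points occur where the two diagonal entries have opposite signs: (-4, -2), (-4, 3), (-2, -3), (-2, 2). Count: 4.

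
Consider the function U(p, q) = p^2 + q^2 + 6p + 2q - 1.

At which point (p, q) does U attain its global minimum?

(-3, -1)

U(p,q) separates as A(p) + B(q) − 1, so its minimum is min A + min B − 1.
A'(p) = 2p + 6 vanishes at p ∈ {-3}; B'(q) = 2q + 2 vanishes at q ∈ {-1}.
Local minima of A (where A''>0): A(-3)=-9. Local minima of B: B(-1)=-1.
So the global minimum of U is A(-3) + B(-1) − 1 = -9 − 1 − 1 = -11, attained at (-3, -1).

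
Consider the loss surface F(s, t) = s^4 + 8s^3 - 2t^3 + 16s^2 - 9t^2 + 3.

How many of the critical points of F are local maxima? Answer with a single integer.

1

F separates as a function of s plus a function of t, so ∇F=0 decouples.
∂F/∂s = 4s(s + 2)(s + 4) = 0 at s ∈ {-4, -2, 0}; ∂F/∂t = -6t(t + 3) = 0 at t ∈ {-3, 0}.
The Hessian is diagonal: diag(F_ss, F_tt). Second derivatives: F_ss(-4)=32, F_ss(-2)=-16, F_ss(0)=32; F_tt(-3)=18, F_tt(0)=-18.
Local maxima occur where both diagonal entries negative: (-2, 0). Count: 1.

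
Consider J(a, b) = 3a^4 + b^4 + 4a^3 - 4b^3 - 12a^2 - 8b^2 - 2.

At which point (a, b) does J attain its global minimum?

(-2, 4)

J(a,b) separates as P(a) + Q(b) − 2, so its minimum is min P + min Q − 2.
P'(a) = 12a(a - 1)(a + 2) vanishes at a ∈ {-2, 0, 1}; Q'(b) = 4b(b - 4)(b + 1) vanishes at b ∈ {-1, 0, 4}.
Local minima of P (where P''>0): P(-2)=-32, P(1)=-5. Local minima of Q: Q(-1)=-3, Q(4)=-128.
So the global minimum of J is P(-2) + Q(4) − 2 = -32 − 128 − 2 = -162, attained at (-2, 4).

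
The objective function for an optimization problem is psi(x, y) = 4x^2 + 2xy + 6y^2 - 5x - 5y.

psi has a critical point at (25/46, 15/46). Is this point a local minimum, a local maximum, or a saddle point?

local minimum

The Hessian of psi is constant: H = [[8, 2], [2, 12]].
det(H) = 8·12 − 2² = 92.
det(H) > 0 and tr(H) = 20 > 0, so H is positive definite and the point is a local minimum.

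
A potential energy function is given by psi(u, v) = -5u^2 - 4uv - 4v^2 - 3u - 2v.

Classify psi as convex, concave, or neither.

psi is quadratic, so its Hessian is the constant matrix H = [[-10, -4], [-4, -8]].
det(H) = 64, tr(H) = -18.
det(H) > 0 and tr(H) < 0, so H is negative definite everywhere: concave.

concave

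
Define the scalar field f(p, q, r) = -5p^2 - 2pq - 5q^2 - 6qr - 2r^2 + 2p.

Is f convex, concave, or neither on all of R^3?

concave

f is quadratic, so its Hessian is the constant matrix H = [[-10, -2, 0], [-2, -10, -6], [0, -6, -4]].
Leading principal minors: -10, 96, -24.
Signs alternate −, +, − ⇒ H ≺ 0 ⇒ concave.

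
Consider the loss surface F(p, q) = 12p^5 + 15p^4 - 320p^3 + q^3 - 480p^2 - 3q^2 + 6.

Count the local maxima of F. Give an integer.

F separates as a function of p plus a function of q, so ∇F=0 decouples.
∂F/∂p = 60p(p - 4)(p + 1)(p + 4) = 0 at p ∈ {-4, -1, 0, 4}; ∂F/∂q = 3q(q - 2) = 0 at q ∈ {0, 2}.
The Hessian is diagonal: diag(F_pp, F_qq). Second derivatives: F_pp(-4)=-5760, F_pp(-1)=900, F_pp(0)=-960, F_pp(4)=9600; F_qq(0)=-6, F_qq(2)=6.
Local maxima occur where both diagonal entries negative: (-4, 0), (0, 0). Count: 2.

2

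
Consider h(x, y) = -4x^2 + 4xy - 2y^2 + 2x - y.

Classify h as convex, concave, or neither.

h is quadratic, so its Hessian is the constant matrix H = [[-8, 4], [4, -4]].
det(H) = 16, tr(H) = -12.
det(H) > 0 and tr(H) < 0, so H is negative definite everywhere: concave.

concave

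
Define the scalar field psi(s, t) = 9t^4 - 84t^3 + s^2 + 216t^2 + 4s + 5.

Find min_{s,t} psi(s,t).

1

psi(s,t) separates as P(s) + Q(t) + 5, so its minimum is min P + min Q + 5.
P'(s) = 2s + 4 vanishes at s ∈ {-2}; Q'(t) = 36t(t - 4)(t - 3) vanishes at t ∈ {0, 3, 4}.
Local minima of P (where P''>0): P(-2)=-4. Local minima of Q: Q(0)=0, Q(4)=384.
So the global minimum of psi is P(-2) + Q(0) + 5 = -4 + 0 + 5 = 1, attained at (-2, 0).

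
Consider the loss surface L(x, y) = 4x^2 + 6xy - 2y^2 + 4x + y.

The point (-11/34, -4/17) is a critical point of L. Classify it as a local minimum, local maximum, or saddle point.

The Hessian of L is constant: H = [[8, 6], [6, -4]].
det(H) = 8·(-4) − 6² = -68.
Since det(H) < 0, H is indefinite and the critical point is a saddle point.

saddle point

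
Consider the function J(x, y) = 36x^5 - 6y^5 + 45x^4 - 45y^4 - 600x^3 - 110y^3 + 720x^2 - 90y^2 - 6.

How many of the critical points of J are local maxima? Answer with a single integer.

4

J separates as a function of x plus a function of y, so ∇J=0 decouples.
∂J/∂x = 180x(x - 2)(x - 1)(x + 4) = 0 at x ∈ {-4, 0, 1, 2}; ∂J/∂y = -30y(y + 1)(y + 2)(y + 3) = 0 at y ∈ {-3, -2, -1, 0}.
The Hessian is diagonal: diag(J_xx, J_yy). Second derivatives: J_xx(-4)=-21600, J_xx(0)=1440, J_xx(1)=-900, J_xx(2)=2160; J_yy(-3)=180, J_yy(-2)=-60, J_yy(-1)=60, J_yy(0)=-180.
Local maxima occur where both diagonal entries negative: (-4, -2), (-4, 0), (1, -2), (1, 0). Count: 4.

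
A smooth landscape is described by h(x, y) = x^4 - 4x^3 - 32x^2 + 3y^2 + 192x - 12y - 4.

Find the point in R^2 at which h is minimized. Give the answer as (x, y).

h(x,y) separates as P(x) + Q(y) − 4, so its minimum is min P + min Q − 4.
P'(x) = 4(x - 4)(x - 3)(x + 4) vanishes at x ∈ {-4, 3, 4}; Q'(y) = 6y - 12 vanishes at y ∈ {2}.
Local minima of P (where P''>0): P(-4)=-768, P(4)=256. Local minima of Q: Q(2)=-12.
So the global minimum of h is P(-4) + Q(2) − 4 = -768 − 12 − 4 = -784, attained at (-4, 2).

(-4, 2)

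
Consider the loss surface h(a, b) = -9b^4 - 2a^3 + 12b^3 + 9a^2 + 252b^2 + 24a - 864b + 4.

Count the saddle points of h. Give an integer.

h separates as a function of a plus a function of b, so ∇h=0 decouples.
∂h/∂a = -6(a - 4)(a + 1) = 0 at a ∈ {-1, 4}; ∂h/∂b = -36(b - 3)(b - 2)(b + 4) = 0 at b ∈ {-4, 2, 3}.
The Hessian is diagonal: diag(h_aa, h_bb). Second derivatives: h_aa(-1)=30, h_aa(4)=-30; h_bb(-4)=-1512, h_bb(2)=216, h_bb(3)=-252.
Saddle points occur where the two diagonal entries have opposite signs: (-1, -4), (-1, 3), (4, 2). Count: 3.

3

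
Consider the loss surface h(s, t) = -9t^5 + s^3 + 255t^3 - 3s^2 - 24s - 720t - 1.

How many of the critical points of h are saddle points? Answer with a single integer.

h separates as a function of s plus a function of t, so ∇h=0 decouples.
∂h/∂s = 3(s - 4)(s + 2) = 0 at s ∈ {-2, 4}; ∂h/∂t = -45(t - 4)(t - 1)(t + 1)(t + 4) = 0 at t ∈ {-4, -1, 1, 4}.
The Hessian is diagonal: diag(h_ss, h_tt). Second derivatives: h_ss(-2)=-18, h_ss(4)=18; h_tt(-4)=5400, h_tt(-1)=-1350, h_tt(1)=1350, h_tt(4)=-5400.
Saddle points occur where the two diagonal entries have opposite signs: (-2, -4), (-2, 1), (4, -1), (4, 4). Count: 4.

4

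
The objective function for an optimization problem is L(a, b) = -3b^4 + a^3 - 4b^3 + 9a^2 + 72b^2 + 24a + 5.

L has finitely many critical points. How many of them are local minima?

L separates as a function of a plus a function of b, so ∇L=0 decouples.
∂L/∂a = 3(a + 2)(a + 4) = 0 at a ∈ {-4, -2}; ∂L/∂b = -12b(b - 3)(b + 4) = 0 at b ∈ {-4, 0, 3}.
The Hessian is diagonal: diag(L_aa, L_bb). Second derivatives: L_aa(-4)=-6, L_aa(-2)=6; L_bb(-4)=-336, L_bb(0)=144, L_bb(3)=-252.
Local minima occur where both diagonal entries positive: (-2, 0). Count: 1.

1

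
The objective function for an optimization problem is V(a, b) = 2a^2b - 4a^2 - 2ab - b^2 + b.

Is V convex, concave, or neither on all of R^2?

neither

The term 2a^2b is cubic, so the Hessian is not constant.
∂²V/∂a² = 4b - 8, which takes both signs as b varies (negative for sufficiently negative b). A diagonal entry of the Hessian changing sign means the Hessian is neither positive- nor negative-semidefinite on all of R^2.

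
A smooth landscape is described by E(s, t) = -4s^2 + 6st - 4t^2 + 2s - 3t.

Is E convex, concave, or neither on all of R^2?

concave

E is quadratic, so its Hessian is the constant matrix H = [[-8, 6], [6, -8]].
det(H) = 28, tr(H) = -16.
det(H) > 0 and tr(H) < 0, so H is negative definite everywhere: concave.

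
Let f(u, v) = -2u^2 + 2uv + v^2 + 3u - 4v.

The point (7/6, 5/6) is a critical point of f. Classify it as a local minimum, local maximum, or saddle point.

The Hessian of f is constant: H = [[-4, 2], [2, 2]].
det(H) = (-4)·2 − 2² = -12.
Since det(H) < 0, H is indefinite and the critical point is a saddle point.

saddle point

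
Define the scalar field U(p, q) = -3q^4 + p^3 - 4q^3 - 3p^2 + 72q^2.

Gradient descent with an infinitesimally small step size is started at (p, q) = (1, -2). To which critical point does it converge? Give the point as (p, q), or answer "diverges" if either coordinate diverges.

U is separable, so gradient descent decouples: p follows -∂U/∂p, q follows -∂U/∂q.
∂U/∂p = 3p(p - 2); at p=1 this is -3, so p increases.
∂U/∂q = -12q(q - 3)(q + 4); at q=-2 this is -240, so q increases.
p converges to its nearest critical value 2 (a local min of the p-part); q converges to 0. The iterate converges to (2, 0).

(2, 0)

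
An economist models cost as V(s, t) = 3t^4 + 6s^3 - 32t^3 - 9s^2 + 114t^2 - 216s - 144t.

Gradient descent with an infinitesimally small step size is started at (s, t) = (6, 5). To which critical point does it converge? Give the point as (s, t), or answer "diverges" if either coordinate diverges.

(4, 4)

V is separable, so gradient descent decouples: s follows -∂V/∂s, t follows -∂V/∂t.
∂V/∂s = 18(s - 4)(s + 3); at s=6 this is 324, so s decreases.
∂V/∂t = 12(t - 4)(t - 3)(t - 1); at t=5 this is 96, so t decreases.
s converges to its nearest critical value 4 (a local min of the s-part); t converges to 4. The iterate converges to (4, 4).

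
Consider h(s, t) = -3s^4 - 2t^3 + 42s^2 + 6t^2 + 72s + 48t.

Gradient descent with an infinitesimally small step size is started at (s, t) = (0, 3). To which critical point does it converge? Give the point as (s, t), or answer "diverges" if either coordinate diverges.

(-1, -2)

h is separable, so gradient descent decouples: s follows -∂h/∂s, t follows -∂h/∂t.
∂h/∂s = -12(s - 3)(s + 1)(s + 2); at s=0 this is 72, so s decreases.
∂h/∂t = -6(t - 4)(t + 2); at t=3 this is 30, so t decreases.
s converges to its nearest critical value -1 (a local min of the s-part); t converges to -2. The iterate converges to (-1, -2).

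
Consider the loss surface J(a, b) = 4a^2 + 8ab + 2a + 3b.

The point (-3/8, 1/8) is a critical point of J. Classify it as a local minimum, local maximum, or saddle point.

saddle point

The Hessian of J is constant: H = [[8, 8], [8, 0]].
det(H) = 8·0 − 8² = -64.
Since det(H) < 0, H is indefinite and the critical point is a saddle point.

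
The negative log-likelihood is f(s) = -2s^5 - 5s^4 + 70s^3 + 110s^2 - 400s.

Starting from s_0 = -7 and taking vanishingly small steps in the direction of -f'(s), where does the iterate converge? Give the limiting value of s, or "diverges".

f'(s) = -10(s - 4)(s - 1)(s + 2)(s + 5), so f'(-7) = -8800.
Gradient descent moves in the -f' direction, i.e. s is increasing.
The nearest critical point in that direction is s = -5, where f'' = 1620 > 0 (a local minimum). The iterate converges there.

-5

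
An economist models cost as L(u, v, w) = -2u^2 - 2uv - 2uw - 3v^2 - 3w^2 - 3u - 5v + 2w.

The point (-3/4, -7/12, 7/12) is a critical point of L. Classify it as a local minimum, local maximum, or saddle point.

local maximum

The Hessian is constant: H = [[-4, -2, -2], [-2, -6, 0], [-2, 0, -6]].
Leading principal minors: Δ₁ = -4, Δ₂ = 20, Δ₃ = -96.
The minors alternate sign starting negative (−, +, −), so H is negative definite: a local maximum.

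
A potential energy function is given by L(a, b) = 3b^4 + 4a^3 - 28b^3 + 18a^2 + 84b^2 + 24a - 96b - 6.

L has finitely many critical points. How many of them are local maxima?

L separates as a function of a plus a function of b, so ∇L=0 decouples.
∂L/∂a = 12(a + 1)(a + 2) = 0 at a ∈ {-2, -1}; ∂L/∂b = 12(b - 4)(b - 2)(b - 1) = 0 at b ∈ {1, 2, 4}.
The Hessian is diagonal: diag(L_aa, L_bb). Second derivatives: L_aa(-2)=-12, L_aa(-1)=12; L_bb(1)=36, L_bb(2)=-24, L_bb(4)=72.
Local maxima occur where both diagonal entries negative: (-2, 2). Count: 1.

1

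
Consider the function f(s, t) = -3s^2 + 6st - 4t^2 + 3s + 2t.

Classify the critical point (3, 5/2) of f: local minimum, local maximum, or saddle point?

local maximum

The Hessian of f is constant: H = [[-6, 6], [6, -8]].
det(H) = (-6)·(-8) − 6² = 12.
det(H) > 0 and tr(H) = -14 < 0, so H is negative definite and the point is a local maximum.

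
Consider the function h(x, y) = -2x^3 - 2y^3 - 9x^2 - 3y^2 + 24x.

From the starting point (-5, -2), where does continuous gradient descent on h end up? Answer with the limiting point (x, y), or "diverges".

h is separable, so gradient descent decouples: x follows -∂h/∂x, y follows -∂h/∂y.
∂h/∂x = -6(x - 1)(x + 4); at x=-5 this is -36, so x increases.
∂h/∂y = -6y(y + 1); at y=-2 this is -12, so y increases.
x converges to its nearest critical value -4 (a local min of the x-part); y converges to -1. The iterate converges to (-4, -1).

(-4, -1)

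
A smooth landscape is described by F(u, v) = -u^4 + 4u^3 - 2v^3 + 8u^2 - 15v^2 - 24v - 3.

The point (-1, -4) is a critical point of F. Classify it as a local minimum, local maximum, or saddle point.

The mixed partial ∂²F/∂u∂v is 0, so the Hessian at any point is diag(F_uu, F_vv) = diag(4(-3u^2 + 6u + 4), -6(2v + 5)).
At (-1, -4): H = diag(-20, 18).
The eigenvalues have opposite signs, so H is indefinite: a saddle point.

saddle point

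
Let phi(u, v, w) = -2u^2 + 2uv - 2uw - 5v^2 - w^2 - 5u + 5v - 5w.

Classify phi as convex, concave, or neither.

phi is quadratic, so its Hessian is the constant matrix H = [[-4, 2, -2], [2, -10, 0], [-2, 0, -2]].
Leading principal minors: -4, 36, -32.
Signs alternate −, +, − ⇒ H ≺ 0 ⇒ concave.

concave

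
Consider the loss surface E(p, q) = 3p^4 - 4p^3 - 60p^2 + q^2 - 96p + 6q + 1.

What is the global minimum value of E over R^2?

-840

E(p,q) separates as A(p) + B(q) + 1, so its minimum is min A + min B + 1.
A'(p) = 12(p - 4)(p + 1)(p + 2) vanishes at p ∈ {-2, -1, 4}; B'(q) = 2q + 6 vanishes at q ∈ {-3}.
Local minima of A (where A''>0): A(-2)=32, A(4)=-832. Local minima of B: B(-3)=-9.
So the global minimum of E is A(4) + B(-3) + 1 = -832 − 9 + 1 = -840, attained at (4, -3).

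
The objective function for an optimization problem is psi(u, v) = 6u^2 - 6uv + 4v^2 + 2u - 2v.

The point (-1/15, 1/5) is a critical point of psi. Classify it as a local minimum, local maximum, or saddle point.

The Hessian of psi is constant: H = [[12, -6], [-6, 8]].
det(H) = 12·8 − (-6)² = 60.
det(H) > 0 and tr(H) = 20 > 0, so H is positive definite and the point is a local minimum.

local minimum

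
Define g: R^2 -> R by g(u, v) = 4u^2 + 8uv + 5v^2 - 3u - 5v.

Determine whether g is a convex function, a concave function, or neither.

convex

g is quadratic, so its Hessian is the constant matrix H = [[8, 8], [8, 10]].
det(H) = 16, tr(H) = 18.
det(H) > 0 and tr(H) > 0, so H is positive definite everywhere: convex.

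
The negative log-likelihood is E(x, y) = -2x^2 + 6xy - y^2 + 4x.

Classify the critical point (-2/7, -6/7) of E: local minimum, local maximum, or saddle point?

saddle point

The Hessian of E is constant: H = [[-4, 6], [6, -2]].
det(H) = (-4)·(-2) − 6² = -28.
Since det(H) < 0, H is indefinite and the critical point is a saddle point.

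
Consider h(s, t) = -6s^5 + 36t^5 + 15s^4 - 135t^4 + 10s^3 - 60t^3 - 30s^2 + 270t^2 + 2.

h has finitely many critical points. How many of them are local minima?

h separates as a function of s plus a function of t, so ∇h=0 decouples.
∂h/∂s = -30s(s - 2)(s - 1)(s + 1) = 0 at s ∈ {-1, 0, 1, 2}; ∂h/∂t = 180t(t - 3)(t - 1)(t + 1) = 0 at t ∈ {-1, 0, 1, 3}.
The Hessian is diagonal: diag(h_ss, h_tt). Second derivatives: h_ss(-1)=180, h_ss(0)=-60, h_ss(1)=60, h_ss(2)=-180; h_tt(-1)=-1440, h_tt(0)=540, h_tt(1)=-720, h_tt(3)=4320.
Local minima occur where both diagonal entries positive: (-1, 0), (-1, 3), (1, 0), (1, 3). Count: 4.

4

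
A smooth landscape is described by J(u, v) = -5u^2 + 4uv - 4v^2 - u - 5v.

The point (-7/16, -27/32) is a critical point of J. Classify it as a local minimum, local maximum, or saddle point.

The Hessian of J is constant: H = [[-10, 4], [4, -8]].
det(H) = (-10)·(-8) − 4² = 64.
det(H) > 0 and tr(H) = -18 < 0, so H is negative definite and the point is a local maximum.

local maximum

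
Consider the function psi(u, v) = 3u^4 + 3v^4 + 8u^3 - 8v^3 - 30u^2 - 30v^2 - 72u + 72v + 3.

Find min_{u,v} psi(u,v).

-301

psi(u,v) separates as P(u) + Q(v) + 3, so its minimum is min P + min Q + 3.
P'(u) = 12(u - 2)(u + 1)(u + 3) vanishes at u ∈ {-3, -1, 2}; Q'(v) = 12(v - 3)(v - 1)(v + 2) vanishes at v ∈ {-2, 1, 3}.
Local minima of P (where P''>0): P(-3)=-27, P(2)=-152. Local minima of Q: Q(-2)=-152, Q(3)=-27.
So the global minimum of psi is P(2) + Q(-2) + 3 = -152 − 152 + 3 = -301, attained at (2, -2).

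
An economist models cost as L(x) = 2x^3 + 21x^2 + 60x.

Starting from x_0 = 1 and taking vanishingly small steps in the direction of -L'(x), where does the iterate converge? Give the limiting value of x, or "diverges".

-2

L'(x) = 6(x + 2)(x + 5), so L'(1) = 108.
Gradient descent moves in the -L' direction, i.e. x is decreasing.
The nearest critical point in that direction is x = -2, where L'' = 18 > 0 (a local minimum). The iterate converges there.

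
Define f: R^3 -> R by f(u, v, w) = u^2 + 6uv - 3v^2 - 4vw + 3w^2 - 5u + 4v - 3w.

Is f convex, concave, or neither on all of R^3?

neither

f is quadratic, so its Hessian is the constant matrix H = [[2, 6, 0], [6, -6, -4], [0, -4, 6]].
Leading principal minors: 2, -48, -320.
Neither pattern holds ⇒ H is indefinite ⇒ neither convex nor concave.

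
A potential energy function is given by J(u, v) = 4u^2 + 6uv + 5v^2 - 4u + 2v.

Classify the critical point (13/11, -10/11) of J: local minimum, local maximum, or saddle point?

The Hessian of J is constant: H = [[8, 6], [6, 10]].
det(H) = 8·10 − 6² = 44.
det(H) > 0 and tr(H) = 18 > 0, so H is positive definite and the point is a local minimum.

local minimum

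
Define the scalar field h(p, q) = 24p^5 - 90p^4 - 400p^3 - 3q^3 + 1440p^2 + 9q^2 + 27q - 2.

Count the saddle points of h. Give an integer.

h separates as a function of p plus a function of q, so ∇h=0 decouples.
∂h/∂p = 120p(p - 4)(p - 2)(p + 3) = 0 at p ∈ {-3, 0, 2, 4}; ∂h/∂q = -9(q - 3)(q + 1) = 0 at q ∈ {-1, 3}.
The Hessian is diagonal: diag(h_pp, h_qq). Second derivatives: h_pp(-3)=-12600, h_pp(0)=2880, h_pp(2)=-2400, h_pp(4)=6720; h_qq(-1)=36, h_qq(3)=-36.
Saddle points occur where the two diagonal entries have opposite signs: (-3, -1), (0, 3), (2, -1), (4, 3). Count: 4.

4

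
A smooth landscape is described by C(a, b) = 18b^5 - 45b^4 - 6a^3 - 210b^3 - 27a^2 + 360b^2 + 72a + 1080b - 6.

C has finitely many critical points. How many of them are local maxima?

2

C separates as a function of a plus a function of b, so ∇C=0 decouples.
∂C/∂a = -18(a - 1)(a + 4) = 0 at a ∈ {-4, 1}; ∂C/∂b = 90(b - 3)(b - 2)(b + 1)(b + 2) = 0 at b ∈ {-2, -1, 2, 3}.
The Hessian is diagonal: diag(C_aa, C_bb). Second derivatives: C_aa(-4)=90, C_aa(1)=-90; C_bb(-2)=-1800, C_bb(-1)=1080, C_bb(2)=-1080, C_bb(3)=1800.
Local maxima occur where both diagonal entries negative: (1, -2), (1, 2). Count: 2.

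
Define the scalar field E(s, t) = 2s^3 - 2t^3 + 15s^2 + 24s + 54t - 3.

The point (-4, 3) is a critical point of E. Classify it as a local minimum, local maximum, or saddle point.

The mixed partial ∂²E/∂s∂t is 0, so the Hessian at any point is diag(E_ss, E_tt) = diag(6(2s + 5), -12t).
At (-4, 3): H = diag(-18, -36).
Both eigenvalues are negative, so H is negative definite: a local maximum.

local maximum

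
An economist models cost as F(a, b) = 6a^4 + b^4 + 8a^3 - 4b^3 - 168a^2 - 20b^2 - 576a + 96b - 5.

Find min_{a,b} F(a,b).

F(a,b) separates as P(a) + Q(b) − 5, so its minimum is min P + min Q − 5.
P'(a) = 24(a - 4)(a + 2)(a + 3) vanishes at a ∈ {-3, -2, 4}; Q'(b) = 4(b - 4)(b - 2)(b + 3) vanishes at b ∈ {-3, 2, 4}.
Local minima of P (where P''>0): P(-3)=486, P(4)=-2944. Local minima of Q: Q(-3)=-279, Q(4)=64.
So the global minimum of F is P(4) + Q(-3) − 5 = -2944 − 279 − 5 = -3228, attained at (4, -3).

-3228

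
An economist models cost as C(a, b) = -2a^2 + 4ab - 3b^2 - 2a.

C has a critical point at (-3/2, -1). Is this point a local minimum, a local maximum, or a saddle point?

The Hessian of C is constant: H = [[-4, 4], [4, -6]].
det(H) = (-4)·(-6) − 4² = 8.
det(H) > 0 and tr(H) = -10 < 0, so H is negative definite and the point is a local maximum.

local maximum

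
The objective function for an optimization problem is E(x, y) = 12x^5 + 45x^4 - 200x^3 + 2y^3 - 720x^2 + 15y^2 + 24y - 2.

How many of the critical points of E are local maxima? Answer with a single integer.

E separates as a function of x plus a function of y, so ∇E=0 decouples.
∂E/∂x = 60x(x - 3)(x + 2)(x + 4) = 0 at x ∈ {-4, -2, 0, 3}; ∂E/∂y = 6(y + 1)(y + 4) = 0 at y ∈ {-4, -1}.
The Hessian is diagonal: diag(E_xx, E_yy). Second derivatives: E_xx(-4)=-3360, E_xx(-2)=1200, E_xx(0)=-1440, E_xx(3)=6300; E_yy(-4)=-18, E_yy(-1)=18.
Local maxima occur where both diagonal entries negative: (-4, -4), (0, -4). Count: 2.

2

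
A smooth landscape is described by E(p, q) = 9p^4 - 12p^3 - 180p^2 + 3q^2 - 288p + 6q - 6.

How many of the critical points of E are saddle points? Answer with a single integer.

E separates as a function of p plus a function of q, so ∇E=0 decouples.
∂E/∂p = 36(p - 4)(p + 1)(p + 2) = 0 at p ∈ {-2, -1, 4}; ∂E/∂q = 6(q + 1) = 0 at q ∈ {-1}.
The Hessian is diagonal: diag(E_pp, E_qq). Second derivatives: E_pp(-2)=216, E_pp(-1)=-180, E_pp(4)=1080; E_qq(-1)=6.
Saddle points occur where the two diagonal entries have opposite signs: (-1, -1). Count: 1.

1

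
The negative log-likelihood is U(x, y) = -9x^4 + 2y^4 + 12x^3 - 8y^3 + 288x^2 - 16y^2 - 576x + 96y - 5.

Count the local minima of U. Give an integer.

2

U separates as a function of x plus a function of y, so ∇U=0 decouples.
∂U/∂x = -36(x - 4)(x - 1)(x + 4) = 0 at x ∈ {-4, 1, 4}; ∂U/∂y = 8(y - 3)(y - 2)(y + 2) = 0 at y ∈ {-2, 2, 3}.
The Hessian is diagonal: diag(U_xx, U_yy). Second derivatives: U_xx(-4)=-1440, U_xx(1)=540, U_xx(4)=-864; U_yy(-2)=160, U_yy(2)=-32, U_yy(3)=40.
Local minima occur where both diagonal entries positive: (1, -2), (1, 3). Count: 2.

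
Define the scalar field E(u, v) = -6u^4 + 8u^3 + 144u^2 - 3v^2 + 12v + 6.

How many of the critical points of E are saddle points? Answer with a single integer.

1

E separates as a function of u plus a function of v, so ∇E=0 decouples.
∂E/∂u = -24u(u - 4)(u + 3) = 0 at u ∈ {-3, 0, 4}; ∂E/∂v = -6(v - 2) = 0 at v ∈ {2}.
The Hessian is diagonal: diag(E_uu, E_vv). Second derivatives: E_uu(-3)=-504, E_uu(0)=288, E_uu(4)=-672; E_vv(2)=-6.
Saddle points occur where the two diagonal entries have opposite signs: (0, 2). Count: 1.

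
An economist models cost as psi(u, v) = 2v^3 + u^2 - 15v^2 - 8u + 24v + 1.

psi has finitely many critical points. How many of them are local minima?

psi separates as a function of u plus a function of v, so ∇psi=0 decouples.
∂psi/∂u = 2(u - 4) = 0 at u ∈ {4}; ∂psi/∂v = 6(v - 4)(v - 1) = 0 at v ∈ {1, 4}.
The Hessian is diagonal: diag(psi_uu, psi_vv). Second derivatives: psi_uu(4)=2; psi_vv(1)=-18, psi_vv(4)=18.
Local minima occur where both diagonal entries positive: (4, 4). Count: 1.

1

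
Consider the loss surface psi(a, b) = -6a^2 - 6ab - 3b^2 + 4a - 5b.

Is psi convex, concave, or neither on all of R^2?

concave

psi is quadratic, so its Hessian is the constant matrix H = [[-12, -6], [-6, -6]].
det(H) = 36, tr(H) = -18.
det(H) > 0 and tr(H) < 0, so H is negative definite everywhere: concave.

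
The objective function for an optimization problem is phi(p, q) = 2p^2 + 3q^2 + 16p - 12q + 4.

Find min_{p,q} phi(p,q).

-40

phi(p,q) separates as A(p) + B(q) + 4, so its minimum is min A + min B + 4.
A'(p) = 4p + 16 vanishes at p ∈ {-4}; B'(q) = 6q - 12 vanishes at q ∈ {2}.
Local minima of A (where A''>0): A(-4)=-32. Local minima of B: B(2)=-12.
So the global minimum of phi is A(-4) + B(2) + 4 = -32 − 12 + 4 = -40, attained at (-4, 2).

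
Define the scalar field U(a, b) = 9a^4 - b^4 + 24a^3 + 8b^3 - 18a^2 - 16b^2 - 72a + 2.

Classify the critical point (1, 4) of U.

saddle point

The mixed partial ∂²U/∂a∂b is 0, so the Hessian at any point is diag(U_aa, U_bb) = diag(36(3a^2 + 4a - 1), 4(-3b^2 + 12b - 8)).
At (1, 4): H = diag(216, -32).
The eigenvalues have opposite signs, so H is indefinite: a saddle point.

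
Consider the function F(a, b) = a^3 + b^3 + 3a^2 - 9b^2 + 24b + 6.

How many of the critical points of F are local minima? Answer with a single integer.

F separates as a function of a plus a function of b, so ∇F=0 decouples.
∂F/∂a = 3a(a + 2) = 0 at a ∈ {-2, 0}; ∂F/∂b = 3(b - 4)(b - 2) = 0 at b ∈ {2, 4}.
The Hessian is diagonal: diag(F_aa, F_bb). Second derivatives: F_aa(-2)=-6, F_aa(0)=6; F_bb(2)=-6, F_bb(4)=6.
Local minima occur where both diagonal entries positive: (0, 4). Count: 1.

1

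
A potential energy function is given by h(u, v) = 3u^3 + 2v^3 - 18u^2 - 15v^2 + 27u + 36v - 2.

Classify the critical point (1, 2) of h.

The mixed partial ∂²h/∂u∂v is 0, so the Hessian at any point is diag(h_uu, h_vv) = diag(18(u - 2), 6(2v - 5)).
At (1, 2): H = diag(-18, -6).
Both eigenvalues are negative, so H is negative definite: a local maximum.

local maximum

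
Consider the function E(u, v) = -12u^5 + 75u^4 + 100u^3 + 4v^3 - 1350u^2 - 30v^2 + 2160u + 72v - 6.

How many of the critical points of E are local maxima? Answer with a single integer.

E separates as a function of u plus a function of v, so ∇E=0 decouples.
∂E/∂u = -60(u - 4)(u - 3)(u - 1)(u + 3) = 0 at u ∈ {-3, 1, 3, 4}; ∂E/∂v = 12(v - 3)(v - 2) = 0 at v ∈ {2, 3}.
The Hessian is diagonal: diag(E_uu, E_vv). Second derivatives: E_uu(-3)=10080, E_uu(1)=-1440, E_uu(3)=720, E_uu(4)=-1260; E_vv(2)=-12, E_vv(3)=12.
Local maxima occur where both diagonal entries negative: (1, 2), (4, 2). Count: 2.

2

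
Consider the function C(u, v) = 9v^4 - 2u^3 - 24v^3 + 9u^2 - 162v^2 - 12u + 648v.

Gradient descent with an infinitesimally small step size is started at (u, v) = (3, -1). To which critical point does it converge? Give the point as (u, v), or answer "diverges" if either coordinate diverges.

diverges

C is separable, so gradient descent decouples: u follows -∂C/∂u, v follows -∂C/∂v.
∂C/∂u = -6(u - 2)(u - 1); at u=3 this is -12, so u increases.
∂C/∂v = 36(v - 3)(v - 2)(v + 3); at v=-1 this is 864, so v decreases.
The u-coordinate has no critical point in that direction and runs off to infinity.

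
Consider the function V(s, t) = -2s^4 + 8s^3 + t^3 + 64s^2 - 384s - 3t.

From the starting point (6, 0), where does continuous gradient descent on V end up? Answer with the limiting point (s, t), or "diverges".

diverges

V is separable, so gradient descent decouples: s follows -∂V/∂s, t follows -∂V/∂t.
∂V/∂s = -8(s - 4)(s - 3)(s + 4); at s=6 this is -480, so s increases.
∂V/∂t = 3(t - 1)(t + 1); at t=0 this is -3, so t increases.
The s-coordinate has no critical point in that direction and runs off to infinity.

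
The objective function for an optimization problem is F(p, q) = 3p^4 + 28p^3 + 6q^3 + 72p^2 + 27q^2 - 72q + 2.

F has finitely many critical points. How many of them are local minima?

F separates as a function of p plus a function of q, so ∇F=0 decouples.
∂F/∂p = 12p(p + 3)(p + 4) = 0 at p ∈ {-4, -3, 0}; ∂F/∂q = 18(q - 1)(q + 4) = 0 at q ∈ {-4, 1}.
The Hessian is diagonal: diag(F_pp, F_qq). Second derivatives: F_pp(-4)=48, F_pp(-3)=-36, F_pp(0)=144; F_qq(-4)=-90, F_qq(1)=90.
Local minima occur where both diagonal entries positive: (-4, 1), (0, 1). Count: 2.

2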